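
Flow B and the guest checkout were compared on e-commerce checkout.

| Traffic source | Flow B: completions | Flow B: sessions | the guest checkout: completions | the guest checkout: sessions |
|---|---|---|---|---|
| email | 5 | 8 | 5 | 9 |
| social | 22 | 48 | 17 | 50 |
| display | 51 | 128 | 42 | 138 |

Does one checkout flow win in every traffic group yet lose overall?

Email: Flow B 5/8 = 62.5%, the guest checkout 5/9 = 55.6% → Flow B
Social: Flow B 22/48 = 45.8%, the guest checkout 17/50 = 34.0% → Flow B
Display: Flow B 51/128 = 39.8%, the guest checkout 42/138 = 30.4% → Flow B
Overall: Flow B 78/184 = 42.4%, the guest checkout 64/197 = 32.5% → Flow B
Flow B wins overall and in every traffic group — no reversal.

No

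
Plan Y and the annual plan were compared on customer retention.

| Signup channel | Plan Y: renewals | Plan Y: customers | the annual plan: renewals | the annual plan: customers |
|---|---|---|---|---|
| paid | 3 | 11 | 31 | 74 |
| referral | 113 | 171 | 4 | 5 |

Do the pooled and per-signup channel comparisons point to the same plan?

No

Paid: Plan Y 3/11 = 27.3%, the annual plan 31/74 = 41.9% → the annual plan
Referral: Plan Y 113/171 = 66.1%, the annual plan 4/5 = 80.0% → the annual plan
Overall: Plan Y 116/182 = 63.7%, the annual plan 35/79 = 44.3% → Plan Y
The annual plan wins each signup group but Plan Y wins overall — the comparison reverses. The annual plan's customers skew toward paid, which has a lower base rate.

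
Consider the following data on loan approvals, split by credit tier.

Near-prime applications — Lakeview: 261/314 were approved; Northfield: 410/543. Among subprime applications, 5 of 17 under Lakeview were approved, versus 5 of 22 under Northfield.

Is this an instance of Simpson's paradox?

Near-prime: Lakeview 261/314 = 83.1%, Northfield 410/543 = 75.5% → Lakeview
Subprime: Lakeview 5/17 = 29.4%, Northfield 5/22 = 22.7% → Lakeview
Overall: Lakeview 266/331 = 80.4%, Northfield 415/565 = 73.5% → Lakeview
Lakeview wins overall and in every credit group — no reversal.

No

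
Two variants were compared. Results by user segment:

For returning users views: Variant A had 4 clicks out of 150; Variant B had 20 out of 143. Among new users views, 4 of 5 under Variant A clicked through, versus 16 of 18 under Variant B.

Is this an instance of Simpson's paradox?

No

Returning users: Variant A 4/150 = 2.7%, Variant B 20/143 = 14.0% → Variant B
New users: Variant A 4/5 = 80.0%, Variant B 16/18 = 88.9% → Variant B
Overall: Variant A 8/155 = 5.2%, Variant B 36/161 = 22.4% → Variant B
Variant B wins overall and in every user group — no reversal.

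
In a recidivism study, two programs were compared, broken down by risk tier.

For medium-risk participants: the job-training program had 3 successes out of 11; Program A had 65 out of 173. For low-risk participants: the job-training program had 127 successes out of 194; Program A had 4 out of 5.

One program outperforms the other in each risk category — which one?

Medium-risk: the job-training program 3/11 = 27.3%, Program A 65/173 = 37.6% → Program A
Low-risk: the job-training program 127/194 = 65.5%, Program A 4/5 = 80.0% → Program A
Program A has the higher rate in both groups.

Program A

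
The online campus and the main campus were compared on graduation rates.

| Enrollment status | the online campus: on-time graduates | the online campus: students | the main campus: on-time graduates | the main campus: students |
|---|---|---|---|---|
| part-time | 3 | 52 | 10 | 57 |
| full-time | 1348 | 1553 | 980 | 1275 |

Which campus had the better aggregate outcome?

the online campus

Part-time: the online campus 3/52 = 5.8%, the main campus 10/57 = 17.5% → the main campus
Full-time: the online campus 1348/1553 = 86.8%, the main campus 980/1275 = 76.9% → the online campus
Overall: the online campus 1351/1605 = 84.2%, the main campus 990/1332 = 74.3% → the online campus
(Neither sweeps every enrollment group, but the online campus has the higher pooled rate.)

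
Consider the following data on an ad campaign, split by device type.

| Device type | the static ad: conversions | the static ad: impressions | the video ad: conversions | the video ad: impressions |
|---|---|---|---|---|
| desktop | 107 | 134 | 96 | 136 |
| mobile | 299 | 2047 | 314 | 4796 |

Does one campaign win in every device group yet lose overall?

No

Desktop: the static ad 107/134 = 79.9%, the video ad 96/136 = 70.6% → the static ad
Mobile: the static ad 299/2047 = 14.6%, the video ad 314/4796 = 6.5% → the static ad
Overall: the static ad 406/2181 = 18.6%, the video ad 410/4932 = 8.3% → the static ad
The static ad wins overall and in every device group — no reversal.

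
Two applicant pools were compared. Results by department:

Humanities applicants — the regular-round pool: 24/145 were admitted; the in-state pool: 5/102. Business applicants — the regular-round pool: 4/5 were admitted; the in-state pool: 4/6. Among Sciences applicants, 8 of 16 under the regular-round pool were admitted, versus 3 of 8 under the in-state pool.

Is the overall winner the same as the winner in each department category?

Yes

Humanities: the regular-round pool 24/145 = 16.6%, the in-state pool 5/102 = 4.9% → the regular-round pool
Business: the regular-round pool 4/5 = 80.0%, the in-state pool 4/6 = 66.7% → the regular-round pool
Sciences: the regular-round pool 8/16 = 50.0%, the in-state pool 3/8 = 37.5% → the regular-round pool
Overall: the regular-round pool 36/166 = 21.7%, the in-state pool 12/116 = 10.3% → the regular-round pool
The regular-round pool wins overall and in every department group — no reversal.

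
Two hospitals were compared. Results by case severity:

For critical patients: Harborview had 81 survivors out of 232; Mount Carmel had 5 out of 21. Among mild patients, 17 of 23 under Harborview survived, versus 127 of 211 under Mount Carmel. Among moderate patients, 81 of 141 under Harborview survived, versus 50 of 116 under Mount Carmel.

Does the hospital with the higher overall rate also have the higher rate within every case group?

Critical: Harborview 81/232 = 34.9%, Mount Carmel 5/21 = 23.8% → Harborview
Mild: Harborview 17/23 = 73.9%, Mount Carmel 127/211 = 60.2% → Harborview
Moderate: Harborview 81/141 = 57.4%, Mount Carmel 50/116 = 43.1% → Harborview
Overall: Harborview 179/396 = 45.2%, Mount Carmel 182/348 = 52.3% → Mount Carmel
Harborview wins each case group but Mount Carmel wins overall — the comparison reverses. Harborview's patients skew toward critical, which has a lower base rate.

No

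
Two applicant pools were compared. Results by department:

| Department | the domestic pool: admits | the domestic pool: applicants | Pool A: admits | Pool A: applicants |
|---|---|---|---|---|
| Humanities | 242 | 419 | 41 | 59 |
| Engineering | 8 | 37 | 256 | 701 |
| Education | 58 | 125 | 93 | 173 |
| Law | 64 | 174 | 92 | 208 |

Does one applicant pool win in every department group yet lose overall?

Humanities: the domestic pool 242/419 = 57.8%, Pool A 41/59 = 69.5% → Pool A
Engineering: the domestic pool 8/37 = 21.6%, Pool A 256/701 = 36.5% → Pool A
Education: the domestic pool 58/125 = 46.4%, Pool A 93/173 = 53.8% → Pool A
Law: the domestic pool 64/174 = 36.8%, Pool A 92/208 = 44.2% → Pool A
Overall: the domestic pool 372/755 = 49.3%, Pool A 482/1141 = 42.2% → the domestic pool
Pool A wins each department group but the domestic pool wins overall — the comparison reverses. Pool A's applicants skew toward Engineering, which has a lower base rate.

Yes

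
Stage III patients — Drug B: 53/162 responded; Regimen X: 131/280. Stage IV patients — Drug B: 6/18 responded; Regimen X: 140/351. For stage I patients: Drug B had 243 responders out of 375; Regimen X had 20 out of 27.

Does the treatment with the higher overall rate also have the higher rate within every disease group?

Stage III: Drug B 53/162 = 32.7%, Regimen X 131/280 = 46.8% → Regimen X
Stage IV: Drug B 6/18 = 33.3%, Regimen X 140/351 = 39.9% → Regimen X
Stage I: Drug B 243/375 = 64.8%, Regimen X 20/27 = 74.1% → Regimen X
Overall: Drug B 302/555 = 54.4%, Regimen X 291/658 = 44.2% → Drug B
Regimen X wins each disease group but Drug B wins overall — the comparison reverses. Regimen X's patients skew toward stage IV, which has a lower base rate.

No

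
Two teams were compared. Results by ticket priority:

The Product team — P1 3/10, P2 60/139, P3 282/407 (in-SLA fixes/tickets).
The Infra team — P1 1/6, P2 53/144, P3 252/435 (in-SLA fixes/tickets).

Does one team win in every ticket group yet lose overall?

P1: the Product team 3/10 = 30.0%, the Infra team 1/6 = 16.7% → the Product team
P2: the Product team 60/139 = 43.2%, the Infra team 53/144 = 36.8% → the Product team
P3: the Product team 282/407 = 69.3%, the Infra team 252/435 = 57.9% → the Product team
Overall: the Product team 345/556 = 62.1%, the Infra team 306/585 = 52.3% → the Product team
The Product team wins overall and in every ticket group — no reversal.

No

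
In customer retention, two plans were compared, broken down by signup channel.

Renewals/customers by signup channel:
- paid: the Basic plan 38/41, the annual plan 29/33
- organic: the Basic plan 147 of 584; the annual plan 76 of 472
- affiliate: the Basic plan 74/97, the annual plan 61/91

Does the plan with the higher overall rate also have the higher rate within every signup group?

Yes

Paid: the Basic plan 38/41 = 92.7%, the annual plan 29/33 = 87.9% → the Basic plan
Organic: the Basic plan 147/584 = 25.2%, the annual plan 76/472 = 16.1% → the Basic plan
Affiliate: the Basic plan 74/97 = 76.3%, the annual plan 61/91 = 67.0% → the Basic plan
Overall: the Basic plan 259/722 = 35.9%, the annual plan 166/596 = 27.9% → the Basic plan
The Basic plan wins overall and in every signup group — no reversal.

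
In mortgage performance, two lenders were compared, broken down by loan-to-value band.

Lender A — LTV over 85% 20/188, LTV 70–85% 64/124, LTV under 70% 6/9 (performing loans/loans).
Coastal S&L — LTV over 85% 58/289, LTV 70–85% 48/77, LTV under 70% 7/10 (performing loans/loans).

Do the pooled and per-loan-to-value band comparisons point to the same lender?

LTV over 85%: Lender A 20/188 = 10.6%, Coastal S&L 58/289 = 20.1% → Coastal S&L
LTV 70–85%: Lender A 64/124 = 51.6%, Coastal S&L 48/77 = 62.3% → Coastal S&L
LTV under 70%: Lender A 6/9 = 66.7%, Coastal S&L 7/10 = 70.0% → Coastal S&L
Overall: Lender A 90/321 = 28.0%, Coastal S&L 113/376 = 30.1% → Coastal S&L
Coastal S&L wins overall and in every loan-to-value group — no reversal.

Yes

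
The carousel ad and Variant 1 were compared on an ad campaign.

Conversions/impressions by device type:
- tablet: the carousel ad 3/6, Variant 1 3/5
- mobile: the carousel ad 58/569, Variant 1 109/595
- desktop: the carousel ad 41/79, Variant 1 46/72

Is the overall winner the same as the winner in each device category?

Tablet: the carousel ad 3/6 = 50.0%, Variant 1 3/5 = 60.0% → Variant 1
Mobile: the carousel ad 58/569 = 10.2%, Variant 1 109/595 = 18.3% → Variant 1
Desktop: the carousel ad 41/79 = 51.9%, Variant 1 46/72 = 63.9% → Variant 1
Overall: the carousel ad 102/654 = 15.6%, Variant 1 158/672 = 23.5% → Variant 1
Variant 1 wins overall and in every device group — no reversal.

Yes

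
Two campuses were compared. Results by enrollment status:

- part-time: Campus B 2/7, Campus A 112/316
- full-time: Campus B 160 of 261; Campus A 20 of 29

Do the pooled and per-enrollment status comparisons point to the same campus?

No

Part-time: Campus B 2/7 = 28.6%, Campus A 112/316 = 35.4% → Campus A
Full-time: Campus B 160/261 = 61.3%, Campus A 20/29 = 69.0% → Campus A
Overall: Campus B 162/268 = 60.4%, Campus A 132/345 = 38.3% → Campus B
Campus A wins each enrollment group but Campus B wins overall — the comparison reverses. Campus A's students skew toward part-time, which has a lower base rate.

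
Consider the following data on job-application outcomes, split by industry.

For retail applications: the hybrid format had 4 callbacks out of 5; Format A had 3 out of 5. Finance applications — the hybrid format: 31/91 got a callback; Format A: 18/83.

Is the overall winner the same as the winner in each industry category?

Retail: the hybrid format 4/5 = 80.0%, Format A 3/5 = 60.0% → the hybrid format
Finance: the hybrid format 31/91 = 34.1%, Format A 18/83 = 21.7% → the hybrid format
Overall: the hybrid format 35/96 = 36.5%, Format A 21/88 = 23.9% → the hybrid format
The hybrid format wins overall and in every industry group — no reversal.

Yes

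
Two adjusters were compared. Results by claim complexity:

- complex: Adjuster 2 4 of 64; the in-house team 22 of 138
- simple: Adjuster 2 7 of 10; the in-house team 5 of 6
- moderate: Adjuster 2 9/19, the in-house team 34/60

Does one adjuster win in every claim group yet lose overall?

No

Complex: Adjuster 2 4/64 = 6.2%, the in-house team 22/138 = 15.9% → the in-house team
Simple: Adjuster 2 7/10 = 70.0%, the in-house team 5/6 = 83.3% → the in-house team
Moderate: Adjuster 2 9/19 = 47.4%, the in-house team 34/60 = 56.7% → the in-house team
Overall: Adjuster 2 20/93 = 21.5%, the in-house team 61/204 = 29.9% → the in-house team
The in-house team wins overall and in every claim group — no reversal.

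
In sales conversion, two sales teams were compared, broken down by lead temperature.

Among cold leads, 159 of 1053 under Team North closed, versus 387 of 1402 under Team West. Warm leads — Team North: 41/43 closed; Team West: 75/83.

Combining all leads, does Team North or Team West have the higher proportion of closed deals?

Cold: Team North 159/1053 = 15.1%, Team West 387/1402 = 27.6% → Team West
Warm: Team North 41/43 = 95.3%, Team West 75/83 = 90.4% → Team North
Overall: Team North 200/1096 = 18.2%, Team West 462/1485 = 31.1% → Team West
(Neither sweeps every lead group, but Team West has the higher pooled rate.)

Team West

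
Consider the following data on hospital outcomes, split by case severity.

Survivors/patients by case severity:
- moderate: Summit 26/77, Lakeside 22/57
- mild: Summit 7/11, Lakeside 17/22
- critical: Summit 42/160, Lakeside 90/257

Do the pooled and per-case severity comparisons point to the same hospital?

Moderate: Summit 26/77 = 33.8%, Lakeside 22/57 = 38.6% → Lakeside
Mild: Summit 7/11 = 63.6%, Lakeside 17/22 = 77.3% → Lakeside
Critical: Summit 42/160 = 26.2%, Lakeside 90/257 = 35.0% → Lakeside
Overall: Summit 75/248 = 30.2%, Lakeside 129/336 = 38.4% → Lakeside
Lakeside wins overall and in every case group — no reversal.

Yes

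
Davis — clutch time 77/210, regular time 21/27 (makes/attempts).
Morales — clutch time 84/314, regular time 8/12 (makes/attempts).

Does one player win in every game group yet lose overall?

No

Clutch time: Davis 77/210 = 36.7%, Morales 84/314 = 26.8% → Davis
Regular time: Davis 21/27 = 77.8%, Morales 8/12 = 66.7% → Davis
Overall: Davis 98/237 = 41.4%, Morales 92/326 = 28.2% → Davis
Davis wins overall and in every game group — no reversal.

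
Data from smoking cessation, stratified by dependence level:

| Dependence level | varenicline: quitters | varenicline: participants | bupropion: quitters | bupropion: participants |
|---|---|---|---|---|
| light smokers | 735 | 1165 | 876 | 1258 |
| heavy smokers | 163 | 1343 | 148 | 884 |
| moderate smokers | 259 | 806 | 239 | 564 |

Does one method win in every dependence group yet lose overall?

Light smokers: varenicline 735/1165 = 63.1%, bupropion 876/1258 = 69.6% → bupropion
Heavy smokers: varenicline 163/1343 = 12.1%, bupropion 148/884 = 16.7% → bupropion
Moderate smokers: varenicline 259/806 = 32.1%, bupropion 239/564 = 42.4% → bupropion
Overall: varenicline 1157/3314 = 34.9%, bupropion 1263/2706 = 46.7% → bupropion
Bupropion wins overall and in every dependence group — no reversal.

No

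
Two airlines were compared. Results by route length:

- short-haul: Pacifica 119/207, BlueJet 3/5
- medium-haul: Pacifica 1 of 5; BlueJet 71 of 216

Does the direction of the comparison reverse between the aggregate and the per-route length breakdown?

Short-haul: Pacifica 119/207 = 57.5%, BlueJet 3/5 = 60.0% → BlueJet
Medium-haul: Pacifica 1/5 = 20.0%, BlueJet 71/216 = 32.9% → BlueJet
Overall: Pacifica 120/212 = 56.6%, BlueJet 74/221 = 33.5% → Pacifica
BlueJet wins each route group but Pacifica wins overall — the comparison reverses. BlueJet's flights skew toward medium-haul, which has a lower base rate.

Yes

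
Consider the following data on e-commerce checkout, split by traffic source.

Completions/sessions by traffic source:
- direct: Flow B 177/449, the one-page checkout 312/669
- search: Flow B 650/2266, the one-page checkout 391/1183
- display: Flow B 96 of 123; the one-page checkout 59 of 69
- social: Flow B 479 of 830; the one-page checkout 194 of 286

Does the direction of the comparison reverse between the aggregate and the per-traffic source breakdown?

Direct: Flow B 177/449 = 39.4%, the one-page checkout 312/669 = 46.6% → the one-page checkout
Search: Flow B 650/2266 = 28.7%, the one-page checkout 391/1183 = 33.1% → the one-page checkout
Display: Flow B 96/123 = 78.0%, the one-page checkout 59/69 = 85.5% → the one-page checkout
Social: Flow B 479/830 = 57.7%, the one-page checkout 194/286 = 67.8% → the one-page checkout
Overall: Flow B 1402/3668 = 38.2%, the one-page checkout 956/2207 = 43.3% → the one-page checkout
The one-page checkout wins overall and in every traffic group — no reversal.

No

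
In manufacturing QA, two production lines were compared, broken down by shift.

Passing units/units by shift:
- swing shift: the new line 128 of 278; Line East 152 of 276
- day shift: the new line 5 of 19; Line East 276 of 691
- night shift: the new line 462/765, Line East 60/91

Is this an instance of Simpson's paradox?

Yes

Swing shift: the new line 128/278 = 46.0%, Line East 152/276 = 55.1% → Line East
Day shift: the new line 5/19 = 26.3%, Line East 276/691 = 39.9% → Line East
Night shift: the new line 462/765 = 60.4%, Line East 60/91 = 65.9% → Line East
Overall: the new line 595/1062 = 56.0%, Line East 488/1058 = 46.1% → the new line
Line East wins each shift group but the new line wins overall — the comparison reverses. Line East's units skew toward day shift, which has a lower base rate.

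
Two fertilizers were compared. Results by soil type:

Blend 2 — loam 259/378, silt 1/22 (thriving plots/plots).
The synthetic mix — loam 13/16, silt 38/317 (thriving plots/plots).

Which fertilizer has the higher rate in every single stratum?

the synthetic mix

Loam: Blend 2 259/378 = 68.5%, the synthetic mix 13/16 = 81.2% → the synthetic mix
Silt: Blend 2 1/22 = 4.5%, the synthetic mix 38/317 = 12.0% → the synthetic mix
The synthetic mix has the higher rate in both groups.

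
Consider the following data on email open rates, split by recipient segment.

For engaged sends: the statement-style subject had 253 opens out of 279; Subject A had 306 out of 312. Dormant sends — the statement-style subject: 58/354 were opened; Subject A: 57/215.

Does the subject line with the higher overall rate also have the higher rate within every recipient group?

Yes

Engaged: the statement-style subject 253/279 = 90.7%, Subject A 306/312 = 98.1% → Subject A
Dormant: the statement-style subject 58/354 = 16.4%, Subject A 57/215 = 26.5% → Subject A
Overall: the statement-style subject 311/633 = 49.1%, Subject A 363/527 = 68.9% → Subject A
Subject A wins overall and in every recipient group — no reversal.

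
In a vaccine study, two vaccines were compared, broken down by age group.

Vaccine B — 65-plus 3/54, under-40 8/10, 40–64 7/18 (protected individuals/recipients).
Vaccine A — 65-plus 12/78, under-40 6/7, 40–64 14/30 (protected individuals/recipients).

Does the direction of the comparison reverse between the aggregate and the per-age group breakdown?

No

65-plus: Vaccine B 3/54 = 5.6%, Vaccine A 12/78 = 15.4% → Vaccine A
Under-40: Vaccine B 8/10 = 80.0%, Vaccine A 6/7 = 85.7% → Vaccine A
40–64: Vaccine B 7/18 = 38.9%, Vaccine A 14/30 = 46.7% → Vaccine A
Overall: Vaccine B 18/82 = 22.0%, Vaccine A 32/115 = 27.8% → Vaccine A
Vaccine A wins overall and in every age group — no reversal.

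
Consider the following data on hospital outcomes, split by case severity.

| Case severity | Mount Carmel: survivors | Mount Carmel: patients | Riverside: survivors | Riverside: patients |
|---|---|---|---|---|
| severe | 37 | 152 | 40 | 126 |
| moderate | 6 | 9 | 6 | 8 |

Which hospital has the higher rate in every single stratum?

Riverside

Severe: Mount Carmel 37/152 = 24.3%, Riverside 40/126 = 31.7% → Riverside
Moderate: Mount Carmel 6/9 = 66.7%, Riverside 6/8 = 75.0% → Riverside
Riverside has the higher rate in both groups.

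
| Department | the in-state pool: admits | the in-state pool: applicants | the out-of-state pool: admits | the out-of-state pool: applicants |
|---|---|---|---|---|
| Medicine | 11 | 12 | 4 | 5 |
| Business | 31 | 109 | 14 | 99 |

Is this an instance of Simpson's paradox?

Medicine: the in-state pool 11/12 = 91.7%, the out-of-state pool 4/5 = 80.0% → the in-state pool
Business: the in-state pool 31/109 = 28.4%, the out-of-state pool 14/99 = 14.1% → the in-state pool
Overall: the in-state pool 42/121 = 34.7%, the out-of-state pool 18/104 = 17.3% → the in-state pool
The in-state pool wins overall and in every department group — no reversal.

No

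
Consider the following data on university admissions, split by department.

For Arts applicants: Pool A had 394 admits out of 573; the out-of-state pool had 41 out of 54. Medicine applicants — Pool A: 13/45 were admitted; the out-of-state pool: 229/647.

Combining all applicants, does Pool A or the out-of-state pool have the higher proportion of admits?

Arts: Pool A 394/573 = 68.8%, the out-of-state pool 41/54 = 75.9% → the out-of-state pool
Medicine: Pool A 13/45 = 28.9%, the out-of-state pool 229/647 = 35.4% → the out-of-state pool
Overall: Pool A 407/618 = 65.9%, the out-of-state pool 270/701 = 38.5% → Pool A
(The out-of-state pool wins every department group but Pool A wins overall — the out-of-state pool's applicants skew toward the low-rate Medicine group.)

Pool A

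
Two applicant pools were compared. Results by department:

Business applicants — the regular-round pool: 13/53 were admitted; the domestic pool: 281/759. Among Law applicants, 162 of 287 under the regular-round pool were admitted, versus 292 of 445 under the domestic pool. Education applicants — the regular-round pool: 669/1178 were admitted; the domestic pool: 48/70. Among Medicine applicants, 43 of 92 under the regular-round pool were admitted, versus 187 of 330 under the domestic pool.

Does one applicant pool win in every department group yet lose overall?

Business: the regular-round pool 13/53 = 24.5%, the domestic pool 281/759 = 37.0% → the domestic pool
Law: the regular-round pool 162/287 = 56.4%, the domestic pool 292/445 = 65.6% → the domestic pool
Education: the regular-round pool 669/1178 = 56.8%, the domestic pool 48/70 = 68.6% → the domestic pool
Medicine: the regular-round pool 43/92 = 46.7%, the domestic pool 187/330 = 56.7% → the domestic pool
Overall: the regular-round pool 887/1610 = 55.1%, the domestic pool 808/1604 = 50.4% → the regular-round pool
The domestic pool wins each department group but the regular-round pool wins overall — the comparison reverses. The domestic pool's applicants skew toward Business, which has a lower base rate.

Yes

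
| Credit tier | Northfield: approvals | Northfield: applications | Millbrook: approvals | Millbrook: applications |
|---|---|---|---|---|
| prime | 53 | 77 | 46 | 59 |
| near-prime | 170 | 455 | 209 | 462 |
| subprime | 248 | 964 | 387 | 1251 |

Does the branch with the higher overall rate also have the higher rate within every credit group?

Prime: Northfield 53/77 = 68.8%, Millbrook 46/59 = 78.0% → Millbrook
Near-prime: Northfield 170/455 = 37.4%, Millbrook 209/462 = 45.2% → Millbrook
Subprime: Northfield 248/964 = 25.7%, Millbrook 387/1251 = 30.9% → Millbrook
Overall: Northfield 471/1496 = 31.5%, Millbrook 642/1772 = 36.2% → Millbrook
Millbrook wins overall and in every credit group — no reversal.

Yes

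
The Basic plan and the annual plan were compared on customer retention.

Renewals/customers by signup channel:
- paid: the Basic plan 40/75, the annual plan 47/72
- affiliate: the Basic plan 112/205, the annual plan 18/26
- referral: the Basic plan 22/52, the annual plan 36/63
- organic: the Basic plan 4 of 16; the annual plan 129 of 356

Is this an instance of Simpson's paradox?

Yes

Paid: the Basic plan 40/75 = 53.3%, the annual plan 47/72 = 65.3% → the annual plan
Affiliate: the Basic plan 112/205 = 54.6%, the annual plan 18/26 = 69.2% → the annual plan
Referral: the Basic plan 22/52 = 42.3%, the annual plan 36/63 = 57.1% → the annual plan
Organic: the Basic plan 4/16 = 25.0%, the annual plan 129/356 = 36.2% → the annual plan
Overall: the Basic plan 178/348 = 51.1%, the annual plan 230/517 = 44.5% → the Basic plan
The annual plan wins each signup group but the Basic plan wins overall — the comparison reverses. The annual plan's customers skew toward organic, which has a lower base rate.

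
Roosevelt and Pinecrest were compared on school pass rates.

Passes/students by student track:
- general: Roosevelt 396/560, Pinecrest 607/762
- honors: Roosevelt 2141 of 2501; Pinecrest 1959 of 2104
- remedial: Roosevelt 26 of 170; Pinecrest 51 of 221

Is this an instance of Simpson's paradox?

General: Roosevelt 396/560 = 70.7%, Pinecrest 607/762 = 79.7% → Pinecrest
Honors: Roosevelt 2141/2501 = 85.6%, Pinecrest 1959/2104 = 93.1% → Pinecrest
Remedial: Roosevelt 26/170 = 15.3%, Pinecrest 51/221 = 23.1% → Pinecrest
Overall: Roosevelt 2563/3231 = 79.3%, Pinecrest 2617/3087 = 84.8% → Pinecrest
Pinecrest wins overall and in every student group — no reversal.

No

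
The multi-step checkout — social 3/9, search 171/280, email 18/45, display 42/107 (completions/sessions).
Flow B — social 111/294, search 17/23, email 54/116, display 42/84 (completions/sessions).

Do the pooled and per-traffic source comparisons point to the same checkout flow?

Social: the multi-step checkout 3/9 = 33.3%, Flow B 111/294 = 37.8% → Flow B
Search: the multi-step checkout 171/280 = 61.1%, Flow B 17/23 = 73.9% → Flow B
Email: the multi-step checkout 18/45 = 40.0%, Flow B 54/116 = 46.6% → Flow B
Display: the multi-step checkout 42/107 = 39.3%, Flow B 42/84 = 50.0% → Flow B
Overall: the multi-step checkout 234/441 = 53.1%, Flow B 224/517 = 43.3% → the multi-step checkout
Flow B wins each traffic group but the multi-step checkout wins overall — the comparison reverses. Flow B's sessions skew toward social, which has a lower base rate.

No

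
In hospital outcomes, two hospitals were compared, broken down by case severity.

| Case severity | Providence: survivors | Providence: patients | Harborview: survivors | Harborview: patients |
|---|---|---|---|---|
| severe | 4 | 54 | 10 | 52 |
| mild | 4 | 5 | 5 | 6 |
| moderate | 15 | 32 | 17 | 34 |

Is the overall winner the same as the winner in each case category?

Yes

Severe: Providence 4/54 = 7.4%, Harborview 10/52 = 19.2% → Harborview
Mild: Providence 4/5 = 80.0%, Harborview 5/6 = 83.3% → Harborview
Moderate: Providence 15/32 = 46.9%, Harborview 17/34 = 50.0% → Harborview
Overall: Providence 23/91 = 25.3%, Harborview 32/92 = 34.8% → Harborview
Harborview wins overall and in every case group — no reversal.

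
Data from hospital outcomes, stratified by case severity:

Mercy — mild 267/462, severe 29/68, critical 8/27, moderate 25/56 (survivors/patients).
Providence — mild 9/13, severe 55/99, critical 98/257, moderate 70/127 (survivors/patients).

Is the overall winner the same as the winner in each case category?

Mild: Mercy 267/462 = 57.8%, Providence 9/13 = 69.2% → Providence
Severe: Mercy 29/68 = 42.6%, Providence 55/99 = 55.6% → Providence
Critical: Mercy 8/27 = 29.6%, Providence 98/257 = 38.1% → Providence
Moderate: Mercy 25/56 = 44.6%, Providence 70/127 = 55.1% → Providence
Overall: Mercy 329/613 = 53.7%, Providence 232/496 = 46.8% → Mercy
Providence wins each case group but Mercy wins overall — the comparison reverses. Providence's patients skew toward critical, which has a lower base rate.

No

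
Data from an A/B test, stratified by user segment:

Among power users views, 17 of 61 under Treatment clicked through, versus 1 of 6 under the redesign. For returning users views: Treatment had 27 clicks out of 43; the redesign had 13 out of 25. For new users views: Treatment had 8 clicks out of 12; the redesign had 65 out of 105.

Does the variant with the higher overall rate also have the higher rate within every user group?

Power users: Treatment 17/61 = 27.9%, the redesign 1/6 = 16.7% → Treatment
Returning users: Treatment 27/43 = 62.8%, the redesign 13/25 = 52.0% → Treatment
New users: Treatment 8/12 = 66.7%, the redesign 65/105 = 61.9% → Treatment
Overall: Treatment 52/116 = 44.8%, the redesign 79/136 = 58.1% → the redesign
Treatment wins each user group but the redesign wins overall — the comparison reverses. Treatment's views skew toward power users, which has a lower base rate.

No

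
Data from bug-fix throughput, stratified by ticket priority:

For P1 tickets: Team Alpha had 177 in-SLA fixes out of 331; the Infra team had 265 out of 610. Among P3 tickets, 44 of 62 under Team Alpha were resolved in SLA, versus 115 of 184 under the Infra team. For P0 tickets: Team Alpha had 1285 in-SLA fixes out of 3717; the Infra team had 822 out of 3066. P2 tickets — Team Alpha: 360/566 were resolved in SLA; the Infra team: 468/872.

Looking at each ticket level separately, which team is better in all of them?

P1: Team Alpha 177/331 = 53.5%, the Infra team 265/610 = 43.4% → Team Alpha
P3: Team Alpha 44/62 = 71.0%, the Infra team 115/184 = 62.5% → Team Alpha
P0: Team Alpha 1285/3717 = 34.6%, the Infra team 822/3066 = 26.8% → Team Alpha
P2: Team Alpha 360/566 = 63.6%, the Infra team 468/872 = 53.7% → Team Alpha
Team Alpha has the higher rate in all 4 groups.

Team Alpha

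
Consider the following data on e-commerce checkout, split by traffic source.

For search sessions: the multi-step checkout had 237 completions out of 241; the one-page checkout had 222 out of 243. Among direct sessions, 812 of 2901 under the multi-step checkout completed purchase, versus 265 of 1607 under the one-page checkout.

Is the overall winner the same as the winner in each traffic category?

Search: the multi-step checkout 237/241 = 98.3%, the one-page checkout 222/243 = 91.4% → the multi-step checkout
Direct: the multi-step checkout 812/2901 = 28.0%, the one-page checkout 265/1607 = 16.5% → the multi-step checkout
Overall: the multi-step checkout 1049/3142 = 33.4%, the one-page checkout 487/1850 = 26.3% → the multi-step checkout
The multi-step checkout wins overall and in every traffic group — no reversal.

Yes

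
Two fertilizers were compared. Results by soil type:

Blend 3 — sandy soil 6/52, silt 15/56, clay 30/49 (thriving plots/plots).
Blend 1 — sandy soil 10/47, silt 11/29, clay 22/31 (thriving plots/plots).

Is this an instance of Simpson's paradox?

No

Sandy soil: Blend 3 6/52 = 11.5%, Blend 1 10/47 = 21.3% → Blend 1
Silt: Blend 3 15/56 = 26.8%, Blend 1 11/29 = 37.9% → Blend 1
Clay: Blend 3 30/49 = 61.2%, Blend 1 22/31 = 71.0% → Blend 1
Overall: Blend 3 51/157 = 32.5%, Blend 1 43/107 = 40.2% → Blend 1
Blend 1 wins overall and in every soil group — no reversal.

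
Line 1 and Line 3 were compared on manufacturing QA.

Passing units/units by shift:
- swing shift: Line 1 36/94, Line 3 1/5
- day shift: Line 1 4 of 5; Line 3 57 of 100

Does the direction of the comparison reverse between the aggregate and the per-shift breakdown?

Yes

Swing shift: Line 1 36/94 = 38.3%, Line 3 1/5 = 20.0% → Line 1
Day shift: Line 1 4/5 = 80.0%, Line 3 57/100 = 57.0% → Line 1
Overall: Line 1 40/99 = 40.4%, Line 3 58/105 = 55.2% → Line 3
Line 1 wins each shift group but Line 3 wins overall — the comparison reverses. Line 1's units skew toward swing shift, which has a lower base rate.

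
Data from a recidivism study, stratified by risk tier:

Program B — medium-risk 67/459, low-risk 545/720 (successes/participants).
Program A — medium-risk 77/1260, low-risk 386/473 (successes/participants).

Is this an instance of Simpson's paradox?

No

Medium-risk: Program B 67/459 = 14.6%, Program A 77/1260 = 6.1% → Program B
Low-risk: Program B 545/720 = 75.7%, Program A 386/473 = 81.6% → Program A
Overall: Program B 612/1179 = 51.9%, Program A 463/1733 = 26.7% → Program B
Neither sweeps: Program B wins 1 of 2 groups, Program A wins 1. Program B wins overall but not every group — no Simpson reversal.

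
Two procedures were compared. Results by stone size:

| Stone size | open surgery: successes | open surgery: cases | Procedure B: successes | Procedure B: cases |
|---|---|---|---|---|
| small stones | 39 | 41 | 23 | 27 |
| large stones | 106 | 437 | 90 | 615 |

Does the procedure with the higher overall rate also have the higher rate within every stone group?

Small stones: open surgery 39/41 = 95.1%, Procedure B 23/27 = 85.2% → open surgery
Large stones: open surgery 106/437 = 24.3%, Procedure B 90/615 = 14.6% → open surgery
Overall: open surgery 145/478 = 30.3%, Procedure B 113/642 = 17.6% → open surgery
Open surgery wins overall and in every stone group — no reversal.

Yes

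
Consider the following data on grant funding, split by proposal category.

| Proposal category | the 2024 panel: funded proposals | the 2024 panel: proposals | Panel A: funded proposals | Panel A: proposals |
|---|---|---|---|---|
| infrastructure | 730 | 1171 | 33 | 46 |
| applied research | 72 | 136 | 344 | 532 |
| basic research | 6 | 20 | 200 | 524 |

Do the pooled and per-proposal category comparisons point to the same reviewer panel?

No

Infrastructure: the 2024 panel 730/1171 = 62.3%, Panel A 33/46 = 71.7% → Panel A
Applied research: the 2024 panel 72/136 = 52.9%, Panel A 344/532 = 64.7% → Panel A
Basic research: the 2024 panel 6/20 = 30.0%, Panel A 200/524 = 38.2% → Panel A
Overall: the 2024 panel 808/1327 = 60.9%, Panel A 577/1102 = 52.4% → the 2024 panel
Panel A wins each proposal group but the 2024 panel wins overall — the comparison reverses. Panel A's proposals skew toward basic research, which has a lower base rate.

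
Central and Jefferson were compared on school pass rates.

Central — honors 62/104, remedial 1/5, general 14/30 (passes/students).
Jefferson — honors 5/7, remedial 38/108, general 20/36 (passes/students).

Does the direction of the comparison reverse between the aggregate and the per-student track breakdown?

Honors: Central 62/104 = 59.6%, Jefferson 5/7 = 71.4% → Jefferson
Remedial: Central 1/5 = 20.0%, Jefferson 38/108 = 35.2% → Jefferson
General: Central 14/30 = 46.7%, Jefferson 20/36 = 55.6% → Jefferson
Overall: Central 77/139 = 55.4%, Jefferson 63/151 = 41.7% → Central
Jefferson wins each student group but Central wins overall — the comparison reverses. Jefferson's students skew toward remedial, which has a lower base rate.

Yes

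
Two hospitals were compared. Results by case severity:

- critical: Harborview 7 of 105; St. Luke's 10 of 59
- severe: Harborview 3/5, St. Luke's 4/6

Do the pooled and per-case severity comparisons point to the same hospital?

Critical: Harborview 7/105 = 6.7%, St. Luke's 10/59 = 16.9% → St. Luke's
Severe: Harborview 3/5 = 60.0%, St. Luke's 4/6 = 66.7% → St. Luke's
Overall: Harborview 10/110 = 9.1%, St. Luke's 14/65 = 21.5% → St. Luke's
St. Luke's wins overall and in every case group — no reversal.

Yes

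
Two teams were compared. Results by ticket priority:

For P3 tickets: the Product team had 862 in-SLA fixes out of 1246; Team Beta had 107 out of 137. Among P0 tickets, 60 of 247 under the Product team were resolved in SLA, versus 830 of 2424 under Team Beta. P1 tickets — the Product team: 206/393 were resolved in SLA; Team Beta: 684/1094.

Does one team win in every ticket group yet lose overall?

P3: the Product team 862/1246 = 69.2%, Team Beta 107/137 = 78.1% → Team Beta
P0: the Product team 60/247 = 24.3%, Team Beta 830/2424 = 34.2% → Team Beta
P1: the Product team 206/393 = 52.4%, Team Beta 684/1094 = 62.5% → Team Beta
Overall: the Product team 1128/1886 = 59.8%, Team Beta 1621/3655 = 44.4% → the Product team
Team Beta wins each ticket group but the Product team wins overall — the comparison reverses. Team Beta's tickets skew toward P0, which has a lower base rate.

Yes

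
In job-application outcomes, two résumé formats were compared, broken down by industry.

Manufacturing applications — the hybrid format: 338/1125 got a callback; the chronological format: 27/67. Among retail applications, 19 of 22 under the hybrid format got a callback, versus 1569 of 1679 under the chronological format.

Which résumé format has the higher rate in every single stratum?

Manufacturing: the hybrid format 338/1125 = 30.0%, the chronological format 27/67 = 40.3% → the chronological format
Retail: the hybrid format 19/22 = 86.4%, the chronological format 1569/1679 = 93.4% → the chronological format
The chronological format has the higher rate in both groups.

the chronological format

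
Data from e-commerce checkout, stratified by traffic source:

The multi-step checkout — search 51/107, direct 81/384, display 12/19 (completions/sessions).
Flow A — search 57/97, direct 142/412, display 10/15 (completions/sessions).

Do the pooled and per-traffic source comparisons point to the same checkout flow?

Search: the multi-step checkout 51/107 = 47.7%, Flow A 57/97 = 58.8% → Flow A
Direct: the multi-step checkout 81/384 = 21.1%, Flow A 142/412 = 34.5% → Flow A
Display: the multi-step checkout 12/19 = 63.2%, Flow A 10/15 = 66.7% → Flow A
Overall: the multi-step checkout 144/510 = 28.2%, Flow A 209/524 = 39.9% → Flow A
Flow A wins overall and in every traffic group — no reversal.

Yes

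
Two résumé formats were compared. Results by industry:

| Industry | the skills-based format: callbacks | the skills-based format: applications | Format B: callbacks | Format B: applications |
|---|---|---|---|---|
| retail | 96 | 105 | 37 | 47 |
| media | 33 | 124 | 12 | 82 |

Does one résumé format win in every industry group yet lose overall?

Retail: the skills-based format 96/105 = 91.4%, Format B 37/47 = 78.7% → the skills-based format
Media: the skills-based format 33/124 = 26.6%, Format B 12/82 = 14.6% → the skills-based format
Overall: the skills-based format 129/229 = 56.3%, Format B 49/129 = 38.0% → the skills-based format
The skills-based format wins overall and in every industry group — no reversal.

No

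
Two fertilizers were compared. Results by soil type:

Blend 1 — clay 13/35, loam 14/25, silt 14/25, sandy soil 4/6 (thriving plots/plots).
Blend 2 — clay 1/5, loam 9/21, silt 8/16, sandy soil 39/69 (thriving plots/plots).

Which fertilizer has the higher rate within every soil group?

Clay: Blend 1 13/35 = 37.1%, Blend 2 1/5 = 20.0% → Blend 1
Loam: Blend 1 14/25 = 56.0%, Blend 2 9/21 = 42.9% → Blend 1
Silt: Blend 1 14/25 = 56.0%, Blend 2 8/16 = 50.0% → Blend 1
Sandy soil: Blend 1 4/6 = 66.7%, Blend 2 39/69 = 56.5% → Blend 1
Blend 1 has the higher rate in all 4 groups.

Blend 1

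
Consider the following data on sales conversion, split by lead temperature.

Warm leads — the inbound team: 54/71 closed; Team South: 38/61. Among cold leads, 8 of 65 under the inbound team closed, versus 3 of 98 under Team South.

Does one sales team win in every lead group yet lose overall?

Warm: the inbound team 54/71 = 76.1%, Team South 38/61 = 62.3% → the inbound team
Cold: the inbound team 8/65 = 12.3%, Team South 3/98 = 3.1% → the inbound team
Overall: the inbound team 62/136 = 45.6%, Team South 41/159 = 25.8% → the inbound team
The inbound team wins overall and in every lead group — no reversal.

No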